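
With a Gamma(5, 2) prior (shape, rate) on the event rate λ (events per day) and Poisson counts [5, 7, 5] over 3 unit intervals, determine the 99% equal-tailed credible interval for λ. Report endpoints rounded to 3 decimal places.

[2.358, 7.189]

Posterior: Gamma(5+17, 2+3) = Gamma(22, 5) (shape, rate).
Equal-tailed 99% interval: Gamma(22, 5) quantiles at 0.005 and 0.995.
Posterior mean ≈ 4.400, SD ≈ 0.938; a Normal approximation gives roughly [1.984, 6.816].
Exact: lower = 2.358; upper = 7.189.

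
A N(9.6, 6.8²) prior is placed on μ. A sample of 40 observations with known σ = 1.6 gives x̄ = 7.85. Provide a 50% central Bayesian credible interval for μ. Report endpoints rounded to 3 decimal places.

Posterior precision = 1/6.8² + 40/1.6² = 0.0216 + 15.6250 = 15.6466, so posterior SD = 0.2528.
Posterior mean = (9.6/6.8² + 40·7.85/1.6²) / 15.6466 = 7.8524.
Interval: 7.8524 ± 0.674 × 0.2528 → [7.682, 8.023].

[7.682, 8.023]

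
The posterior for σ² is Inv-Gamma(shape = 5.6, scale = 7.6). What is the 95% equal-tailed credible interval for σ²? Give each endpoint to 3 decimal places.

Inverse-Gamma(5.6, 7.6) quantiles: F⁻¹(0.025) and F⁻¹(0.975).
Equivalently, 1/σ² ~ Gamma(5.6, rate = 7.6); invert its 0.975 and 0.025 quantiles.
Posterior mean ≈ 1.652, SD ≈ 0.871; a Normal approximation gives roughly [-0.055, 3.359].
Exact: lower = 0.685; upper = 3.866.

[0.685, 3.866]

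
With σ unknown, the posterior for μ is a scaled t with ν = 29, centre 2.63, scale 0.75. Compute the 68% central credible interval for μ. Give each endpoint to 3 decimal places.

The t_29 distribution is symmetric; the 68% interval is 2.63 ± t·0.75 with t_{0.84,29} = 1.012.
Half-width: 1.012 × 0.75 = 0.759.
2.63 − 0.759 = 1.871; 2.63 + 0.759 = 3.389.

[1.871, 3.389]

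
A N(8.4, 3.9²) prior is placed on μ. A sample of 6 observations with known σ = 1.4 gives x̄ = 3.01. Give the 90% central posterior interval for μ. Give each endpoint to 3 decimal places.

[2.193, 4.054]

Posterior precision = 1/3.9² + 6/1.4² = 0.0657 + 3.0612 = 3.1270, so posterior SD = 0.5655.
Posterior mean = (8.4/3.9² + 6·3.01/1.4²) / 3.1270 = 3.1233.
Interval: 3.1233 ± 1.645 × 0.5655 → [2.193, 4.054].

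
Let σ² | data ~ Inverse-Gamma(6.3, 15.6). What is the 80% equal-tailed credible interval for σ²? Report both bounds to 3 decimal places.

Inverse-Gamma(6.3, 15.6) quantiles: F⁻¹(0.1) and F⁻¹(0.9).
Equivalently, 1/σ² ~ Gamma(6.3, rate = 15.6); invert its 0.9 and 0.1 quantiles.
Posterior mean ≈ 2.943, SD ≈ 1.419; a Normal approximation gives roughly [1.124, 4.762].
Exact: lower = 1.616; upper = 4.626.

[1.616, 4.626]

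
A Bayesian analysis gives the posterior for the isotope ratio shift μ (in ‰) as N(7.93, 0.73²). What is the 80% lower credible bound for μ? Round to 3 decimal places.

7.316

Need L with P(μ ≥ L) = 0.80: L = 7.93 − z_{0.2}·0.73.
z = 0.842; L = 7.93 − 0.842 × 0.73 = 7.316.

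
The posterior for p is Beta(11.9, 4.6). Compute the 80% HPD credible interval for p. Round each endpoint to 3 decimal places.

The posterior is unimodal and skewed, so the HPD interval has equal density at both endpoints and is the shortest 80% interval.
Solving f(0.598) = f(0.871) with F(0.871) − F(0.598) = 0.80 gives [0.598, 0.871].
For comparison, the equal-tailed interval is [0.576, 0.854]; the HPD is narrower and shifted toward the mode.

[0.598, 0.871]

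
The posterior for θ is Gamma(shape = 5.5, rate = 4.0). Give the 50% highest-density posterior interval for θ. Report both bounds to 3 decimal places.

[0.799, 1.530]

The posterior is unimodal and skewed, so the HPD interval has equal density at both endpoints and is the shortest 50% interval.
Solving f(0.799) = f(1.530) with F(1.530) − F(0.799) = 0.50 gives [0.799, 1.530].
For comparison, the equal-tailed interval is [0.948, 1.713]; the HPD is narrower and shifted toward the mode.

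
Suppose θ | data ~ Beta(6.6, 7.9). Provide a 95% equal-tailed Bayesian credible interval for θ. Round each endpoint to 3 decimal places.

[0.217, 0.705]

Posterior: Beta(6.6, 7.9).
Equal-tailed 95% interval: the 0.025 and 0.975 quantiles of Beta(6.6, 7.9).
Posterior mean ≈ 0.455, SD ≈ 0.126; a Normal approximation gives roughly [0.207, 0.703].
Exact: F⁻¹(0.025) = 0.217; F⁻¹(0.975) = 0.705.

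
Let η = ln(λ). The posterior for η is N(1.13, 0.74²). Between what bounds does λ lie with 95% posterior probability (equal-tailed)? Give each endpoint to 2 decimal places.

[0.73, 13.20]

On the log scale the 95% interval is 1.13 ± 1.960 × 0.74 = [-0.3204, 2.5804].
Exponentiate: [e^-0.3204, e^2.5804] = [0.73, 13.20].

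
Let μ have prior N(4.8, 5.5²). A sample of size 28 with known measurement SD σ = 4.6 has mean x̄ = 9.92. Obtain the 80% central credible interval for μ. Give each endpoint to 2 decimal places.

Posterior precision = 1/5.5² + 28/4.6² = 0.0331 + 1.3233 = 1.3563, so posterior SD = 0.8587.
Posterior mean = (4.8/5.5² + 28·9.92/4.6²) / 1.3563 = 9.7952.
Interval: 9.7952 ± 1.282 × 0.8587 → [8.69, 10.90].

[8.69, 10.90]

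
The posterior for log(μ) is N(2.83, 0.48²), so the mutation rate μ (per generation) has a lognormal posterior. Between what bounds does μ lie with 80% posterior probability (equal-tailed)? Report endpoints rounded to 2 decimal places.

On the log scale the 80% interval is 2.83 ± 1.282 × 0.48 = [2.2149, 3.4451].
Exponentiate: [e^2.2149, e^3.4451] = [9.16, 31.35].

[9.16, 31.35]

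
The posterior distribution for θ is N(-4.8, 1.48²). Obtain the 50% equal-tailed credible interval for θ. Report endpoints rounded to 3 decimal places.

[-5.798, -3.802]

The posterior is symmetric, so the 50% equal-tailed interval is θ = -4.8 ± z·1.48 with z = 0.674.
Half-width: 0.674 × 1.48 = 0.998.
-4.8 − 0.998 = -5.798; -4.8 + 0.998 = -3.802.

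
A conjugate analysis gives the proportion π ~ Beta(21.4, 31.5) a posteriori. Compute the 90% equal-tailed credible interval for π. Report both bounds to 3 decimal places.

Posterior: Beta(21.4, 31.5).
Equal-tailed 90% interval: the 0.05 and 0.95 quantiles of Beta(21.4, 31.5).
Posterior mean ≈ 0.405, SD ≈ 0.067; a Normal approximation gives roughly [0.295, 0.514].
Exact: F⁻¹(0.05) = 0.297; F⁻¹(0.95) = 0.517.

[0.297, 0.517]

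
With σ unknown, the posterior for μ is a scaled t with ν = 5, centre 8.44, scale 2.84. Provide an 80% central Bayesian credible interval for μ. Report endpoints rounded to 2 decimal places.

[4.25, 12.63]

The t_5 distribution is symmetric; the 80% interval is 8.44 ± t·2.84 with t_{0.9,5} = 1.476.
Half-width: 1.476 × 2.84 = 4.19.
8.44 − 4.19 = 4.25; 8.44 + 4.19 = 12.63.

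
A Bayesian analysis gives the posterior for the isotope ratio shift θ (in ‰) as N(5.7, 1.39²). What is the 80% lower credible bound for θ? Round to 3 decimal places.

4.530

Need L with P(θ ≥ L) = 0.80: L = 5.7 − z_{0.2}·1.39.
z = 0.842; L = 5.7 − 0.842 × 1.39 = 4.530.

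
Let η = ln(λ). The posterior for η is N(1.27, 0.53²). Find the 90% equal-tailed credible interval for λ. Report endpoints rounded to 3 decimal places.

[1.489, 8.515]

On the log scale the 90% interval is 1.27 ± 1.645 × 0.53 = [0.3982, 2.1418].
Exponentiate: [e^0.3982, e^2.1418] = [1.489, 8.515].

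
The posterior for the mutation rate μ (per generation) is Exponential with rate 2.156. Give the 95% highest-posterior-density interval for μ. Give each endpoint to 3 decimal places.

The exponential density is strictly decreasing on [0, ∞), so the HPD interval is anchored at 0: [0, q] with P(μ ≤ q) = 0.95.
q = −ln(1 − 0.95) / 2.156 = 2.9957 / 2.156 = 1.389.

[0.000, 1.389]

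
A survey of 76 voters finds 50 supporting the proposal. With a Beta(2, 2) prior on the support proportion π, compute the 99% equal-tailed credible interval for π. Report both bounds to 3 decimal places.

Posterior: Beta(2+50, 2+26) = Beta(52, 28).
Equal-tailed 99% interval: the 0.005 and 0.995 quantiles of Beta(52, 28).
Posterior mean ≈ 0.650, SD ≈ 0.053; a Normal approximation gives roughly [0.513, 0.787].
Exact: F⁻¹(0.005) = 0.508; F⁻¹(0.995) = 0.778.

[0.508, 0.778]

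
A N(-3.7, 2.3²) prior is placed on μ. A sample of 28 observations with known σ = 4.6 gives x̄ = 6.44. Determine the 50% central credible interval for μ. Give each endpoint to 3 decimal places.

[4.624, 5.721]

Posterior precision = 1/2.3² + 28/4.6² = 0.1890 + 1.3233 = 1.5123, so posterior SD = 0.8132.
Posterior mean = (-3.7/2.3² + 28·6.44/4.6²) / 1.5123 = 5.1725.
Interval: 5.1725 ± 0.674 × 0.8132 → [4.624, 5.721].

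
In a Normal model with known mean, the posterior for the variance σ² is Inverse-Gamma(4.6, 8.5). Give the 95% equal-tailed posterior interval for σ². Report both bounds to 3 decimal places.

Inverse-Gamma(4.6, 8.5) quantiles: F⁻¹(0.025) and F⁻¹(0.975).
Equivalently, 1/σ² ~ Gamma(4.6, rate = 8.5); invert its 0.975 and 0.025 quantiles.
Posterior mean ≈ 2.361, SD ≈ 1.464; a Normal approximation gives roughly [-0.509, 5.231].
Exact: lower = 0.880; upper = 6.055.

[0.880, 6.055]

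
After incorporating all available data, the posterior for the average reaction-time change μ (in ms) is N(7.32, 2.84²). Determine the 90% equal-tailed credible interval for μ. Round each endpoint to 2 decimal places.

The posterior is symmetric, so the 90% equal-tailed interval is μ = 7.32 ± z·2.84 with z = 1.645.
Half-width: 1.645 × 2.84 = 4.67.
7.32 − 4.67 = 2.65; 7.32 + 4.67 = 11.99.

[2.65, 11.99]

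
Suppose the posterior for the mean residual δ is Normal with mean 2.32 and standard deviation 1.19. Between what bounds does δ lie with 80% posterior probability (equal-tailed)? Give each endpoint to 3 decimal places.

[0.795, 3.845]

The posterior is symmetric, so the 80% equal-tailed interval is δ = 2.32 ± z·1.19 with z = 1.282.
Half-width: 1.282 × 1.19 = 1.525.
2.32 − 1.525 = 0.795; 2.32 + 1.525 = 3.845.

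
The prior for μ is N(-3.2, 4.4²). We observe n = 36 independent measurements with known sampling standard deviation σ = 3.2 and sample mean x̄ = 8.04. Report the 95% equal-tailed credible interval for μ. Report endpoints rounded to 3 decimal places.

Posterior precision = 1/4.4² + 36/3.2² = 0.0517 + 3.5156 = 3.5673, so posterior SD = 0.5295.
Posterior mean = (-3.2/4.4² + 36·8.04/3.2²) / 3.5673 = 7.8772.
Interval: 7.8772 ± 1.960 × 0.5295 → [6.840, 8.915].

[6.840, 8.915]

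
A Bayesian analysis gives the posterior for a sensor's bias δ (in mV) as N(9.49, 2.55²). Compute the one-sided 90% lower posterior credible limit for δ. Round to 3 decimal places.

6.222

Need L with P(δ ≥ L) = 0.90: L = 9.49 − z_{0.1}·2.55.
z = 1.282; L = 9.49 − 1.282 × 2.55 = 6.222.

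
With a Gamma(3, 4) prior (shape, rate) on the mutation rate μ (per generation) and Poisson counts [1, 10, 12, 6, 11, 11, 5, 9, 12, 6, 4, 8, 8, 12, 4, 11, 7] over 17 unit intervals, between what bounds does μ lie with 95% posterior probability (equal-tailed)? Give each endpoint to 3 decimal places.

Posterior: Gamma(3+137, 4+17) = Gamma(140, 21) (shape, rate).
Equal-tailed 95% interval: Gamma(140, 21) quantiles at 0.025 and 0.975.
Posterior mean ≈ 6.667, SD ≈ 0.563; a Normal approximation gives roughly [5.562, 7.771].
Exact: lower = 5.608; upper = 7.815.

[5.608, 7.815]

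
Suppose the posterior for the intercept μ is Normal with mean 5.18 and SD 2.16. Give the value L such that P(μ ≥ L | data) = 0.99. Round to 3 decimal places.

0.155

Need L with P(μ ≥ L) = 0.99: L = 5.18 − z_{0.01}·2.16.
z = 2.326; L = 5.18 − 2.326 × 2.16 = 0.155.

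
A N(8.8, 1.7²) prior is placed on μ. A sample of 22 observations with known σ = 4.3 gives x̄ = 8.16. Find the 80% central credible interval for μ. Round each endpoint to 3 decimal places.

[7.270, 9.338]

Posterior precision = 1/1.7² + 22/4.3² = 0.3460 + 1.1898 = 1.5359, so posterior SD = 0.8069.
Posterior mean = (8.8/1.7² + 22·8.16/4.3²) / 1.5359 = 8.3042.
Interval: 8.3042 ± 1.282 × 0.8069 → [7.270, 9.338].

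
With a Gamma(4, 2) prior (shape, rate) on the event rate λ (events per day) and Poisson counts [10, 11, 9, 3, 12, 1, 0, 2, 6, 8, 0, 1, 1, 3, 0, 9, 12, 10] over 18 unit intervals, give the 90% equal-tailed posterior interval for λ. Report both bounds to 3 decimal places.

Posterior: Gamma(4+98, 2+18) = Gamma(102, 20) (shape, rate).
Equal-tailed 90% interval: Gamma(102, 20) quantiles at 0.05 and 0.95.
Posterior mean ≈ 5.100, SD ≈ 0.505; a Normal approximation gives roughly [4.269, 5.931].
Exact: lower = 4.299; upper = 5.958.

[4.299, 5.958]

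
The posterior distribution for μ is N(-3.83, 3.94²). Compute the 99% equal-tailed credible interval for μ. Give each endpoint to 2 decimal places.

[-13.98, 6.32]

The posterior is symmetric, so the 99% equal-tailed interval is μ = -3.83 ± z·3.94 with z = 2.576.
Half-width: 2.576 × 3.94 = 10.15.
-3.83 − 10.15 = -13.98; -3.83 + 10.15 = 6.32.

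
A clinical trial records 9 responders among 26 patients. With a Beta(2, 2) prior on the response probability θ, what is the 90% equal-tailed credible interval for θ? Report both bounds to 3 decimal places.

Posterior: Beta(2+9, 2+17) = Beta(11, 19).
Equal-tailed 90% interval: the 0.05 and 0.95 quantiles of Beta(11, 19).
Posterior mean ≈ 0.367, SD ≈ 0.087; a Normal approximation gives roughly [0.224, 0.509].
Exact: F⁻¹(0.05) = 0.229; F⁻¹(0.95) = 0.514.

[0.229, 0.514]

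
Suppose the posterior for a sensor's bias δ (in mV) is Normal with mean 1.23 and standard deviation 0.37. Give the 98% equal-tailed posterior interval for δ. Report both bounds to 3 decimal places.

[0.369, 2.091]

The posterior is symmetric, so the 98% equal-tailed interval is δ = 1.23 ± z·0.37 with z = 2.326.
Half-width: 2.326 × 0.37 = 0.861.
1.23 − 0.861 = 0.369; 1.23 + 0.861 = 2.091.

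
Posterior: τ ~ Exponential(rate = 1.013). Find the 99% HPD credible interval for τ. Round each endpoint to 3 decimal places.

[0.000, 4.546]

The exponential density is strictly decreasing on [0, ∞), so the HPD interval is anchored at 0: [0, q] with P(τ ≤ q) = 0.99.
q = −ln(1 − 0.99) / 1.013 = 4.6052 / 1.013 = 4.546.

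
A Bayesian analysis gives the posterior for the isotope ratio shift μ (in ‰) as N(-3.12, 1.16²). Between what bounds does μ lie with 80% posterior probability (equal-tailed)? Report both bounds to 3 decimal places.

[-4.607, -1.633]

The posterior is symmetric, so the 80% equal-tailed interval is μ = -3.12 ± z·1.16 with z = 1.282.
Half-width: 1.282 × 1.16 = 1.487.
-3.12 − 1.487 = -4.607; -3.12 + 1.487 = -1.633.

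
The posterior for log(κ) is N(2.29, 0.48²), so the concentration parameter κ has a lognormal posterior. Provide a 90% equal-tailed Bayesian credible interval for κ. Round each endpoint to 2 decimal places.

On the log scale the 90% interval is 2.29 ± 1.645 × 0.48 = [1.5005, 3.0795].
Exponentiate: [e^1.5005, e^3.0795] = [4.48, 21.75].

[4.48, 21.75]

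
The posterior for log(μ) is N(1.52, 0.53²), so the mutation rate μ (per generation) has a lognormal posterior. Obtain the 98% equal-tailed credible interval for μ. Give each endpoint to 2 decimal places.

[1.33, 15.69]

On the log scale the 98% interval is 1.52 ± 2.326 × 0.53 = [0.2870, 2.7530].
Exponentiate: [e^0.2870, e^2.7530] = [1.33, 15.69].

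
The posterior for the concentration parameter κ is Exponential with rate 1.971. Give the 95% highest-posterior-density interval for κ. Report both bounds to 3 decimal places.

[0.000, 1.520]

The exponential density is strictly decreasing on [0, ∞), so the HPD interval is anchored at 0: [0, q] with P(κ ≤ q) = 0.95.
q = −ln(1 − 0.95) / 1.971 = 2.9957 / 1.971 = 1.520.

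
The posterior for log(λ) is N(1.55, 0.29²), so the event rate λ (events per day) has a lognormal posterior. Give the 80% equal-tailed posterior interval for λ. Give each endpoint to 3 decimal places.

[3.249, 6.832]

On the log scale the 80% interval is 1.55 ± 1.282 × 0.29 = [1.1784, 1.9216].
Exponentiate: [e^1.1784, e^1.9216] = [3.249, 6.832].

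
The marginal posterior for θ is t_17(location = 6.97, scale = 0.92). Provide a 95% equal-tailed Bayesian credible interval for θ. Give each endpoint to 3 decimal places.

The t_17 distribution is symmetric; the 95% interval is 6.97 ± t·0.92 with t_{0.975,17} = 2.110.
Half-width: 2.110 × 0.92 = 1.941.
6.97 − 1.941 = 5.029; 6.97 + 1.941 = 8.911.

[5.029, 8.911]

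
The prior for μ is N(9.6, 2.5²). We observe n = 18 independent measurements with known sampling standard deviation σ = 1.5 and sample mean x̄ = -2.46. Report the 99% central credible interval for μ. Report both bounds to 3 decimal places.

Posterior precision = 1/2.5² + 18/1.5² = 0.1600 + 8.0000 = 8.1600, so posterior SD = 0.3501.
Posterior mean = (9.6/2.5² + 18·-2.46/1.5²) / 8.1600 = -2.2235.
Interval: -2.2235 ± 2.576 × 0.3501 → [-3.125, -1.322].

[-3.125, -1.322]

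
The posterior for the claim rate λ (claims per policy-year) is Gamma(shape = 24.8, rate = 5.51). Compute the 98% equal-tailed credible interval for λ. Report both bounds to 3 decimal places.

[2.668, 6.866]

Posterior: Gamma(shape 24.8, rate 5.51).
Equal-tailed 98% interval: Gamma(24.8, 5.51) quantiles at 0.01 and 0.99.
Posterior mean ≈ 4.501, SD ≈ 0.904; a Normal approximation gives roughly [2.398, 6.603].
Exact: lower = 2.668; upper = 6.866.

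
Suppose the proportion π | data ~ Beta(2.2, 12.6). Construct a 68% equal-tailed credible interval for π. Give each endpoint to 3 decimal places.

[0.062, 0.237]

Posterior: Beta(2.2, 12.6).
Equal-tailed 68% interval: the 0.16 and 0.84 quantiles of Beta(2.2, 12.6).
Posterior mean ≈ 0.149, SD ≈ 0.089; a Normal approximation gives roughly [0.060, 0.238].
Exact: F⁻¹(0.16) = 0.062; F⁻¹(0.84) = 0.237.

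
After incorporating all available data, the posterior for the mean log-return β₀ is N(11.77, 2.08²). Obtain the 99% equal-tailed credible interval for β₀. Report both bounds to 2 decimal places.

The posterior is symmetric, so the 99% equal-tailed interval is β₀ = 11.77 ± z·2.08 with z = 2.576.
Half-width: 2.576 × 2.08 = 5.36.
11.77 − 5.36 = 6.41; 11.77 + 5.36 = 17.13.

[6.41, 17.13]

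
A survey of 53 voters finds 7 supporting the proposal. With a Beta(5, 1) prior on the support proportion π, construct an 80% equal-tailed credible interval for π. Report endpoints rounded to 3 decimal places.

Posterior: Beta(5+7, 1+46) = Beta(12, 47).
Equal-tailed 80% interval: the 0.1 and 0.9 quantiles of Beta(12, 47).
Posterior mean ≈ 0.203, SD ≈ 0.052; a Normal approximation gives roughly [0.137, 0.270].
Exact: F⁻¹(0.1) = 0.139; F⁻¹(0.9) = 0.272.

[0.139, 0.272]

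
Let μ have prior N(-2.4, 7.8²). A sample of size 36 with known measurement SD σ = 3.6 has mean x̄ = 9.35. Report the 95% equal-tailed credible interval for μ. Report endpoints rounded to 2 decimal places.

Posterior precision = 1/7.8² + 36/3.6² = 0.0164 + 2.7778 = 2.7942, so posterior SD = 0.5982.
Posterior mean = (-2.4/7.8² + 36·9.35/3.6²) / 2.7942 = 9.2809.
Interval: 9.2809 ± 1.960 × 0.5982 → [8.11, 10.45].

[8.11, 10.45]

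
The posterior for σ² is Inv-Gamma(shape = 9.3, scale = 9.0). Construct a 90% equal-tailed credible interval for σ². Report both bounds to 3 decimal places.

Inverse-Gamma(9.3, 9.0) quantiles: F⁻¹(0.05) and F⁻¹(0.95).
Equivalently, 1/σ² ~ Gamma(9.3, rate = 9.0); invert its 0.95 and 0.05 quantiles.
Posterior mean ≈ 1.084, SD ≈ 0.401; a Normal approximation gives roughly [0.424, 1.744].
Exact: lower = 0.607; upper = 1.832.

[0.607, 1.832]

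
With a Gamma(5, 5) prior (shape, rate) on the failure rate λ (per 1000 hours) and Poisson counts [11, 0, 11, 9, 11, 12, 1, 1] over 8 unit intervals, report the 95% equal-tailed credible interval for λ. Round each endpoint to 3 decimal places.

[3.589, 5.941]

Posterior: Gamma(5+56, 5+8) = Gamma(61, 13) (shape, rate).
Equal-tailed 95% interval: Gamma(61, 13) quantiles at 0.025 and 0.975.
Posterior mean ≈ 4.692, SD ≈ 0.601; a Normal approximation gives roughly [3.515, 5.870].
Exact: lower = 3.589; upper = 5.941.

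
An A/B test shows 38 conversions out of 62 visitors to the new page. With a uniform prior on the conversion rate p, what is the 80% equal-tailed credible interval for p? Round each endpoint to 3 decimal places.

Posterior: Beta(1+38, 1+24) = Beta(39, 25).
Equal-tailed 80% interval: the 0.1 and 0.9 quantiles of Beta(39, 25).
Posterior mean ≈ 0.609, SD ≈ 0.061; a Normal approximation gives roughly [0.532, 0.687].
Exact: F⁻¹(0.1) = 0.531; F⁻¹(0.9) = 0.687.

[0.531, 0.687]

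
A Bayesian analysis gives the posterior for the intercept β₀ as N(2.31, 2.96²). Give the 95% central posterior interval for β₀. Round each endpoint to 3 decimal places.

The posterior is symmetric, so the 95% equal-tailed interval is β₀ = 2.31 ± z·2.96 with z = 1.960.
Half-width: 1.960 × 2.96 = 5.801.
2.31 − 5.801 = -3.491; 2.31 + 5.801 = 8.111.

[-3.491, 8.111]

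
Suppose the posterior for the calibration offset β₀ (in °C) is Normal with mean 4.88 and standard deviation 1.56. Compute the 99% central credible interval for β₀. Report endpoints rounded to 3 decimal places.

[0.862, 8.898]

The posterior is symmetric, so the 99% equal-tailed interval is β₀ = 4.88 ± z·1.56 with z = 2.576.
Half-width: 2.576 × 1.56 = 4.018.
4.88 − 4.018 = 0.862; 4.88 + 4.018 = 8.898.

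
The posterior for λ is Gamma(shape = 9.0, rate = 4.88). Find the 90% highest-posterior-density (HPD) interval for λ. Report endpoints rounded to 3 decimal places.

The posterior is unimodal and skewed, so the HPD interval has equal density at both endpoints and is the shortest 90% interval.
Solving f(0.855) = f(2.800) with F(2.800) − F(0.855) = 0.90 gives [0.855, 2.800].
For comparison, the equal-tailed interval is [0.962, 2.958]; the HPD is narrower and shifted toward the mode.

[0.855, 2.800]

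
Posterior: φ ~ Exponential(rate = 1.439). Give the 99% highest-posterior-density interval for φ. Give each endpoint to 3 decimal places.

[0.000, 3.200]

The exponential density is strictly decreasing on [0, ∞), so the HPD interval is anchored at 0: [0, q] with P(φ ≤ q) = 0.99.
q = −ln(1 − 0.99) / 1.439 = 4.6052 / 1.439 = 3.200.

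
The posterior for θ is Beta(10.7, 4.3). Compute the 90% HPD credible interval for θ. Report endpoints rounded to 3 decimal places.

The posterior is unimodal and skewed, so the HPD interval has equal density at both endpoints and is the shortest 90% interval.
Solving f(0.535) = f(0.899) with F(0.899) − F(0.535) = 0.90 gives [0.535, 0.899].
For comparison, the equal-tailed interval is [0.511, 0.882]; the HPD is narrower and shifted toward the mode.

[0.535, 0.899]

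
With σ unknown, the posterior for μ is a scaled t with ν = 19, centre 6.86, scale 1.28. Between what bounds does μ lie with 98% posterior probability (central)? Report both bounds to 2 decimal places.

[3.61, 10.11]

The t_19 distribution is symmetric; the 98% interval is 6.86 ± t·1.28 with t_{0.99,19} = 2.539.
Half-width: 2.539 × 1.28 = 3.25.
6.86 − 3.25 = 3.61; 6.86 + 3.25 = 10.11.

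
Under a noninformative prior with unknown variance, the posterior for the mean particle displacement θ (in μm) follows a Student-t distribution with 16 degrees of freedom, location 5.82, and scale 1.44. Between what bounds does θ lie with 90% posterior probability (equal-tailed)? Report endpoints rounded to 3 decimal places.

[3.306, 8.334]

The t_16 distribution is symmetric; the 90% interval is 5.82 ± t·1.44 with t_{0.95,16} = 1.746.
Half-width: 1.746 × 1.44 = 2.514.
5.82 − 2.514 = 3.306; 5.82 + 2.514 = 8.334.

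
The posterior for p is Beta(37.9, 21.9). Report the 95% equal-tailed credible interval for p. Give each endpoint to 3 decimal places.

[0.509, 0.750]

Posterior: Beta(37.9, 21.9).
Equal-tailed 95% interval: the 0.025 and 0.975 quantiles of Beta(37.9, 21.9).
Posterior mean ≈ 0.634, SD ≈ 0.062; a Normal approximation gives roughly [0.513, 0.755].
Exact: F⁻¹(0.025) = 0.509; F⁻¹(0.975) = 0.750.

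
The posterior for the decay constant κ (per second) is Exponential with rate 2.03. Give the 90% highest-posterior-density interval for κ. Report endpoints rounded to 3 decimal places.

The exponential density is strictly decreasing on [0, ∞), so the HPD interval is anchored at 0: [0, q] with P(κ ≤ q) = 0.90.
q = −ln(1 − 0.90) / 2.03 = 2.3026 / 2.03 = 1.134.

[0.000, 1.134]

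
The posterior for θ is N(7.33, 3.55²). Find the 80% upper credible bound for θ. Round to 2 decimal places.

10.32

Need U with P(θ ≤ U) = 0.80: U = 7.33 + z_{0.2}·3.55.
z = 0.842; U = 7.33 + 0.842 × 3.55 = 10.32.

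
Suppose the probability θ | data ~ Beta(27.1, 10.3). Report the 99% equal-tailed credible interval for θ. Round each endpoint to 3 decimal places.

[0.521, 0.884]

Posterior: Beta(27.1, 10.3).
Equal-tailed 99% interval: the 0.005 and 0.995 quantiles of Beta(27.1, 10.3).
Posterior mean ≈ 0.725, SD ≈ 0.072; a Normal approximation gives roughly [0.539, 0.910].
Exact: F⁻¹(0.005) = 0.521; F⁻¹(0.995) = 0.884.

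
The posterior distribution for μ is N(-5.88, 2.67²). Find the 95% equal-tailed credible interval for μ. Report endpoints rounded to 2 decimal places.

[-11.11, -0.65]

The posterior is symmetric, so the 95% equal-tailed interval is μ = -5.88 ± z·2.67 with z = 1.960.
Half-width: 1.960 × 2.67 = 5.23.
-5.88 − 5.23 = -11.11; -5.88 + 5.23 = -0.65.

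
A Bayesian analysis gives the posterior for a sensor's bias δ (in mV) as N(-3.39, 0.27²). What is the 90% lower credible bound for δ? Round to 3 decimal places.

Need L with P(δ ≥ L) = 0.90: L = -3.39 − z_{0.1}·0.27.
z = 1.282; L = -3.39 − 1.282 × 0.27 = -3.736.

-3.736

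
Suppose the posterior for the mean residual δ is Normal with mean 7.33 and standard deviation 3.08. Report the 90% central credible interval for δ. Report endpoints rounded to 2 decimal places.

[2.26, 12.40]

The posterior is symmetric, so the 90% equal-tailed interval is δ = 7.33 ± z·3.08 with z = 1.645.
Half-width: 1.645 × 3.08 = 5.07.
7.33 − 5.07 = 2.26; 7.33 + 5.07 = 12.40.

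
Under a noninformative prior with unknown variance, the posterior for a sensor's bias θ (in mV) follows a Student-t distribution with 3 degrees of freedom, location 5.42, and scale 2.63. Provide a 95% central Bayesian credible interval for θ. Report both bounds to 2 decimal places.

The t_3 distribution is symmetric; the 95% interval is 5.42 ± t·2.63 with t_{0.975,3} = 3.182.
Half-width: 3.182 × 2.63 = 8.37.
5.42 − 8.37 = -2.95; 5.42 + 8.37 = 13.79.

[-2.95, 13.79]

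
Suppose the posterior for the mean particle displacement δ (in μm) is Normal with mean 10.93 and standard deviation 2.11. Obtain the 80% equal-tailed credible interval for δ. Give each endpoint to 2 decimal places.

[8.23, 13.63]

The posterior is symmetric, so the 80% equal-tailed interval is δ = 10.93 ± z·2.11 with z = 1.282.
Half-width: 1.282 × 2.11 = 2.70.
10.93 − 2.70 = 8.23; 10.93 + 2.70 = 13.63.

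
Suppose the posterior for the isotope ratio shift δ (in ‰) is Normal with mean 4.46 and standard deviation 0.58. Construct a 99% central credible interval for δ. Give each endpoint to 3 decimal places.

The posterior is symmetric, so the 99% equal-tailed interval is δ = 4.46 ± z·0.58 with z = 2.576.
Half-width: 2.576 × 0.58 = 1.494.
4.46 − 1.494 = 2.966; 4.46 + 1.494 = 5.954.

[2.966, 5.954]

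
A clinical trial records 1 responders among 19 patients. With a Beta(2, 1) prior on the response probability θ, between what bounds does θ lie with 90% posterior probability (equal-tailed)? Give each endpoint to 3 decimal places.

Posterior: Beta(2+1, 1+18) = Beta(3, 19).
Equal-tailed 90% interval: the 0.05 and 0.95 quantiles of Beta(3, 19).
Posterior mean ≈ 0.136, SD ≈ 0.072; a Normal approximation gives roughly [0.019, 0.254].
Exact: F⁻¹(0.05) = 0.040; F⁻¹(0.95) = 0.271.

[0.040, 0.271]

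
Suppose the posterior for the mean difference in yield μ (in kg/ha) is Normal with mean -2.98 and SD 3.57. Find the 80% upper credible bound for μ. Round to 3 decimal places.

Need U with P(μ ≤ U) = 0.80: U = -2.98 + z_{0.2}·3.57.
z = 0.842; U = -2.98 + 0.842 × 3.57 = 0.025.

0.025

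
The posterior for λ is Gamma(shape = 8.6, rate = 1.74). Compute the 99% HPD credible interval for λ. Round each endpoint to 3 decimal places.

The posterior is unimodal and skewed, so the HPD interval has equal density at both endpoints and is the shortest 99% interval.
Solving f(1.426) = f(9.881) with F(9.881) − F(1.426) = 0.99 gives [1.426, 9.881].
For comparison, the equal-tailed interval is [1.669, 10.347]; the HPD is narrower and shifted toward the mode.

[1.426, 9.881]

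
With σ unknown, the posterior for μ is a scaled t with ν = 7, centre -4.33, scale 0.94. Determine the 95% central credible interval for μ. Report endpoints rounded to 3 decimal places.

[-6.553, -2.107]

The t_7 distribution is symmetric; the 95% interval is -4.33 ± t·0.94 with t_{0.975,7} = 2.365.
Half-width: 2.365 × 0.94 = 2.223.
-4.33 − 2.223 = -6.553; -4.33 + 2.223 = -2.107.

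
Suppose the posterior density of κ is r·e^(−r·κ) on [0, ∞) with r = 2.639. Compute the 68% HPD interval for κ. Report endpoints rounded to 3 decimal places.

[0.000, 0.432]

The exponential density is strictly decreasing on [0, ∞), so the HPD interval is anchored at 0: [0, q] with P(κ ≤ q) = 0.68.
q = −ln(1 − 0.68) / 2.639 = 1.1394 / 2.639 = 0.432.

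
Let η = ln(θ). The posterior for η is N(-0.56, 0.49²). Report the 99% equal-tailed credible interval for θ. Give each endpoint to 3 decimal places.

On the log scale the 99% interval is -0.56 ± 2.576 × 0.49 = [-1.8222, 0.7022].
Exponentiate: [e^-1.8222, e^0.7022] = [0.162, 2.018].

[0.162, 2.018]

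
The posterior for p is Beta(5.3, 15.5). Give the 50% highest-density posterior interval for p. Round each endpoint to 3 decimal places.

The posterior is unimodal and skewed, so the HPD interval has equal density at both endpoints and is the shortest 50% interval.
Solving f(0.170) = f(0.296) with F(0.296) − F(0.170) = 0.50 gives [0.170, 0.296].
For comparison, the equal-tailed interval is [0.186, 0.315]; the HPD is narrower and shifted toward the mode.

[0.170, 0.296]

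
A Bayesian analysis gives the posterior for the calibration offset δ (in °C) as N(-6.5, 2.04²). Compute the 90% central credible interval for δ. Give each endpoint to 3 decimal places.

The posterior is symmetric, so the 90% equal-tailed interval is δ = -6.5 ± z·2.04 with z = 1.645.
Half-width: 1.645 × 2.04 = 3.356.
-6.5 − 3.356 = -9.856; -6.5 + 3.356 = -3.144.

[-9.856, -3.144]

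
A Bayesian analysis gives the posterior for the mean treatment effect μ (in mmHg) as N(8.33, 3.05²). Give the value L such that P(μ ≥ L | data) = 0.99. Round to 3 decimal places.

Need L with P(μ ≥ L) = 0.99: L = 8.33 − z_{0.01}·3.05.
z = 2.326; L = 8.33 − 2.326 × 3.05 = 1.235.

1.235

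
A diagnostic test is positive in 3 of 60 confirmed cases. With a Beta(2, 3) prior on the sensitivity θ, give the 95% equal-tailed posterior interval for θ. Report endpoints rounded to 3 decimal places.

Posterior: Beta(2+3, 3+57) = Beta(5, 60).
Equal-tailed 95% interval: the 0.025 and 0.975 quantiles of Beta(5, 60).
Posterior mean ≈ 0.077, SD ≈ 0.033; a Normal approximation gives roughly [0.013, 0.141].
Exact: F⁻¹(0.025) = 0.026; F⁻¹(0.975) = 0.152.

[0.026, 0.152]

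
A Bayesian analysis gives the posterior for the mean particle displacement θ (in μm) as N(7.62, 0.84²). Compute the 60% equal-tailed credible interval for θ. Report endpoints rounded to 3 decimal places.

[6.913, 8.327]

The posterior is symmetric, so the 60% equal-tailed interval is θ = 7.62 ± z·0.84 with z = 0.842.
Half-width: 0.842 × 0.84 = 0.707.
7.62 − 0.707 = 6.913; 7.62 + 0.707 = 8.327.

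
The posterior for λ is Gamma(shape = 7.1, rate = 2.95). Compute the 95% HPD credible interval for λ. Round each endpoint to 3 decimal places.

The posterior is unimodal and skewed, so the HPD interval has equal density at both endpoints and is the shortest 95% interval.
Solving f(0.817) = f(4.204) with F(4.204) − F(0.817) = 0.95 gives [0.817, 4.204].
For comparison, the equal-tailed interval is [0.975, 4.474]; the HPD is narrower and shifted toward the mode.

[0.817, 4.204]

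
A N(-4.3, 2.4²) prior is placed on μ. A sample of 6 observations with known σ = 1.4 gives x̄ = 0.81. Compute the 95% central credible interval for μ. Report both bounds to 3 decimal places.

[-0.554, 1.625]

Posterior precision = 1/2.4² + 6/1.4² = 0.1736 + 3.0612 = 3.2348, so posterior SD = 0.5560.
Posterior mean = (-4.3/2.4² + 6·0.81/1.4²) / 3.2348 = 0.5358.
Interval: 0.5358 ± 1.960 × 0.5560 → [-0.554, 1.625].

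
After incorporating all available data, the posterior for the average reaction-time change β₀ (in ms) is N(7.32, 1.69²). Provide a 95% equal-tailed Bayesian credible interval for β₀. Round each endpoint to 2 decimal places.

The posterior is symmetric, so the 95% equal-tailed interval is β₀ = 7.32 ± z·1.69 with z = 1.960.
Half-width: 1.960 × 1.69 = 3.31.
7.32 − 3.31 = 4.01; 7.32 + 3.31 = 10.63.

[4.01, 10.63]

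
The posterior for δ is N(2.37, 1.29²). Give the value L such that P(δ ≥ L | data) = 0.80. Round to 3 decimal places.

Need L with P(δ ≥ L) = 0.80: L = 2.37 − z_{0.2}·1.29.
z = 0.842; L = 2.37 − 0.842 × 1.29 = 1.284.

1.284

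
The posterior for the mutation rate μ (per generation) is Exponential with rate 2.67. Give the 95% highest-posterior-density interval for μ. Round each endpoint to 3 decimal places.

[0.000, 1.122]

The exponential density is strictly decreasing on [0, ∞), so the HPD interval is anchored at 0: [0, q] with P(μ ≤ q) = 0.95.
q = −ln(1 − 0.95) / 2.67 = 2.9957 / 2.67 = 1.122.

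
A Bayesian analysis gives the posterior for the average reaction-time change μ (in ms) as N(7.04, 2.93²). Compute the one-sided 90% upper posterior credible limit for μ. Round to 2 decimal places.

Need U with P(μ ≤ U) = 0.90: U = 7.04 + z_{0.1}·2.93.
z = 1.282; U = 7.04 + 1.282 × 2.93 = 10.79.

10.79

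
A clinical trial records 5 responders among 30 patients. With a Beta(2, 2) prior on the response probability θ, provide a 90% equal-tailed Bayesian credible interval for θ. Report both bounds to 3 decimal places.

Posterior: Beta(2+5, 2+25) = Beta(7, 27).
Equal-tailed 90% interval: the 0.05 and 0.95 quantiles of Beta(7, 27).
Posterior mean ≈ 0.206, SD ≈ 0.068; a Normal approximation gives roughly [0.093, 0.318].
Exact: F⁻¹(0.05) = 0.104; F⁻¹(0.95) = 0.328.

[0.104, 0.328]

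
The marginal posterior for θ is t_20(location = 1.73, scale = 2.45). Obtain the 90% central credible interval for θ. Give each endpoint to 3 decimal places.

The t_20 distribution is symmetric; the 90% interval is 1.73 ± t·2.45 with t_{0.95,20} = 1.725.
Half-width: 1.725 × 2.45 = 4.226.
1.73 − 4.226 = -2.496; 1.73 + 4.226 = 5.956.

[-2.496, 5.956]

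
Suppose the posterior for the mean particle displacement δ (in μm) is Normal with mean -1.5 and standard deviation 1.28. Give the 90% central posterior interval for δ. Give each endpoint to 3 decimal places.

The posterior is symmetric, so the 90% equal-tailed interval is δ = -1.5 ± z·1.28 with z = 1.645.
Half-width: 1.645 × 1.28 = 2.105.
-1.5 − 2.105 = -3.605; -1.5 + 2.105 = 0.605.

[-3.605, 0.605]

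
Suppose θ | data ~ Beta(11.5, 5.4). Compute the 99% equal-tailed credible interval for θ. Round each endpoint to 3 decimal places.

Posterior: Beta(11.5, 5.4).
Equal-tailed 99% interval: the 0.005 and 0.995 quantiles of Beta(11.5, 5.4).
Posterior mean ≈ 0.680, SD ≈ 0.110; a Normal approximation gives roughly [0.397, 0.964].
Exact: F⁻¹(0.005) = 0.374; F⁻¹(0.995) = 0.912.

[0.374, 0.912]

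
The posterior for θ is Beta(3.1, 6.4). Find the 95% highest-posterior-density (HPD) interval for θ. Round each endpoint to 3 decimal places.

The posterior is unimodal and skewed, so the HPD interval has equal density at both endpoints and is the shortest 95% interval.
Solving f(0.066) = f(0.606) with F(0.606) − F(0.066) = 0.95 gives [0.066, 0.606].
For comparison, the equal-tailed interval is [0.086, 0.636]; the HPD is narrower and shifted toward the mode.

[0.066, 0.606]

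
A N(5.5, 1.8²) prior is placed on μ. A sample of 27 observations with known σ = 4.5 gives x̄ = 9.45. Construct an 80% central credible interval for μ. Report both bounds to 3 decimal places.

Posterior precision = 1/1.8² + 27/4.5² = 0.3086 + 1.3333 = 1.6420, so posterior SD = 0.7804.
Posterior mean = (5.5/1.8² + 27·9.45/4.5²) / 1.6420 = 8.7075.
Interval: 8.7075 ± 1.282 × 0.7804 → [7.707, 9.708].

[7.707, 9.708]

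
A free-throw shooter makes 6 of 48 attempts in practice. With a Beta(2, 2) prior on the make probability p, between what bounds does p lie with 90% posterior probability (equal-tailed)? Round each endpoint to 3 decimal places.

Posterior: Beta(2+6, 2+42) = Beta(8, 44).
Equal-tailed 90% interval: the 0.05 and 0.95 quantiles of Beta(8, 44).
Posterior mean ≈ 0.154, SD ≈ 0.050; a Normal approximation gives roughly [0.072, 0.235].
Exact: F⁻¹(0.05) = 0.081; F⁻¹(0.95) = 0.242.

[0.081, 0.242]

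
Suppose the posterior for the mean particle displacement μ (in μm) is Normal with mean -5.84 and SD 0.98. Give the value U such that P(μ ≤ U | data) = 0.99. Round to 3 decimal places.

-3.560

Need U with P(μ ≤ U) = 0.99: U = -5.84 + z_{0.01}·0.98.
z = 2.326; U = -5.84 + 2.326 × 0.98 = -3.560.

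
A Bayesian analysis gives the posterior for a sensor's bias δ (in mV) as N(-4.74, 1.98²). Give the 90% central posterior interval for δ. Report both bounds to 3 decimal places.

[-7.997, -1.483]

The posterior is symmetric, so the 90% equal-tailed interval is δ = -4.74 ± z·1.98 with z = 1.645.
Half-width: 1.645 × 1.98 = 3.257.
-4.74 − 3.257 = -7.997; -4.74 + 3.257 = -1.483.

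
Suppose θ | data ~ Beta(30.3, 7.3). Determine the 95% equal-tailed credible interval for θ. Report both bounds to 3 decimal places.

[0.667, 0.914]

Posterior: Beta(30.3, 7.3).
Equal-tailed 95% interval: the 0.025 and 0.975 quantiles of Beta(30.3, 7.3).
Posterior mean ≈ 0.806, SD ≈ 0.064; a Normal approximation gives roughly [0.681, 0.931].
Exact: F⁻¹(0.025) = 0.667; F⁻¹(0.975) = 0.914.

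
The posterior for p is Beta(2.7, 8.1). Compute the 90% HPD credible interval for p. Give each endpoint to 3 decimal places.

The posterior is unimodal and skewed, so the HPD interval has equal density at both endpoints and is the shortest 90% interval.
Solving f(0.047) = f(0.442) with F(0.442) − F(0.047) = 0.90 gives [0.047, 0.442].
For comparison, the equal-tailed interval is [0.072, 0.482]; the HPD is narrower and shifted toward the mode.

[0.047, 0.442]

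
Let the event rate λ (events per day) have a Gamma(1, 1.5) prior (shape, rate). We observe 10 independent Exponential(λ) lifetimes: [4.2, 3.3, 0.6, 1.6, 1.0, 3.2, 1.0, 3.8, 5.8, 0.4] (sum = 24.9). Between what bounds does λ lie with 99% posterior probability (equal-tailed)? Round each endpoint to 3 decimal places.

Posterior: Gamma(1+10, 1.5+24.9) = Gamma(11, 26.4) (shape, rate).
Equal-tailed 99% interval: Gamma(11, 26.4) quantiles at 0.005 and 0.995.
Posterior mean ≈ 0.417, SD ≈ 0.126; a Normal approximation gives roughly [0.093, 0.740].
Exact: lower = 0.164; upper = 0.811.

[0.164, 0.811]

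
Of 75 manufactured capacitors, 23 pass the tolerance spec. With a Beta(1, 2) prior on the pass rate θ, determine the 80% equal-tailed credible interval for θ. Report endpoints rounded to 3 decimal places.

[0.242, 0.376]

Posterior: Beta(1+23, 2+52) = Beta(24, 54).
Equal-tailed 80% interval: the 0.1 and 0.9 quantiles of Beta(24, 54).
Posterior mean ≈ 0.308, SD ≈ 0.052; a Normal approximation gives roughly [0.241, 0.374].
Exact: F⁻¹(0.1) = 0.242; F⁻¹(0.9) = 0.376.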